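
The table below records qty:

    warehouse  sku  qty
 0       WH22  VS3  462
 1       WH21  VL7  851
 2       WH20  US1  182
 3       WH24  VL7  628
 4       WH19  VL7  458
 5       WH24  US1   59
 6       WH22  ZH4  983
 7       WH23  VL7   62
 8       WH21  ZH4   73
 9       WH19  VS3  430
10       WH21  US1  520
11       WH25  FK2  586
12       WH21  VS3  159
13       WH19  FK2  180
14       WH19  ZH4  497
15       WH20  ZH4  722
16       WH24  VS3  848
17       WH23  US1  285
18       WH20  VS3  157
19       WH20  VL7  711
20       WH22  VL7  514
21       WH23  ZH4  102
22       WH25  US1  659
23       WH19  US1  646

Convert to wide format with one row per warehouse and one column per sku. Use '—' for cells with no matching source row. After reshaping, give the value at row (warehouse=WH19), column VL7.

458

The long row with warehouse=WH19, sku=VL7 has qty=458.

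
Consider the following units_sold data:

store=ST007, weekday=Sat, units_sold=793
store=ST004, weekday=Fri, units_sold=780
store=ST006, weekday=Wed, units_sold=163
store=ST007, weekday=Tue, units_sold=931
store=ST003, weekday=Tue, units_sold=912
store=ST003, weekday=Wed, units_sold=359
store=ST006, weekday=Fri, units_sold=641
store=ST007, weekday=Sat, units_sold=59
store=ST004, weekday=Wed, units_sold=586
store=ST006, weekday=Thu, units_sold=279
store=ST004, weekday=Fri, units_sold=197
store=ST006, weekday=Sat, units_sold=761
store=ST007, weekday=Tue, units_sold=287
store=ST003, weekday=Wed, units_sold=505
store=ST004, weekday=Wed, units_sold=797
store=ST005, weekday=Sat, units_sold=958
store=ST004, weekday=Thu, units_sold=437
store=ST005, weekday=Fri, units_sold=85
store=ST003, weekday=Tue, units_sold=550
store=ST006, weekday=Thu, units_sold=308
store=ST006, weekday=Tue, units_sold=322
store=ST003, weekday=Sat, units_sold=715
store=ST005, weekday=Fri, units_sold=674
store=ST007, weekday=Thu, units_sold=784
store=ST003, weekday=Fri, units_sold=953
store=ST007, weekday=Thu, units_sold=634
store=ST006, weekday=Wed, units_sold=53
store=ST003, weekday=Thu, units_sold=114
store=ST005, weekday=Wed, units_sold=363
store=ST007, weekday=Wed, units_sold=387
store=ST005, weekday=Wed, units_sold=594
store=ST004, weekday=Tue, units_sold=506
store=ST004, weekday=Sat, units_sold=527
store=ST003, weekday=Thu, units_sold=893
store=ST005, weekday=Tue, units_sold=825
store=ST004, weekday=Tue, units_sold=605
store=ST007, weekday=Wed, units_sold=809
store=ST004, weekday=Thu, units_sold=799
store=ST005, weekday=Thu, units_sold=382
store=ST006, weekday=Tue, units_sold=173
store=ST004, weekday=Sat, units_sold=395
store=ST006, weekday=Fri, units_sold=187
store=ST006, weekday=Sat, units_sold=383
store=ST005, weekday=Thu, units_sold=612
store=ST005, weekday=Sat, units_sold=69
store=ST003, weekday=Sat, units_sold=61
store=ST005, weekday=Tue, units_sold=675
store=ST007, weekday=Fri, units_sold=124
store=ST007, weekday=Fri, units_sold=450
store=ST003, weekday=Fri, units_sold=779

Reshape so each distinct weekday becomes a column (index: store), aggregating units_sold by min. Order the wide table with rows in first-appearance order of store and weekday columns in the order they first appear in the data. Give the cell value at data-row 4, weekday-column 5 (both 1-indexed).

With rows in first-appearance order of store, row 4 is store=ST003. weekday columns in first-appearance order: Sat, Fri, Wed, Tue, Thu; column 5 is Thu.
Long rows with store=ST003, weekday=Thu: min(114, 893) = 114.

114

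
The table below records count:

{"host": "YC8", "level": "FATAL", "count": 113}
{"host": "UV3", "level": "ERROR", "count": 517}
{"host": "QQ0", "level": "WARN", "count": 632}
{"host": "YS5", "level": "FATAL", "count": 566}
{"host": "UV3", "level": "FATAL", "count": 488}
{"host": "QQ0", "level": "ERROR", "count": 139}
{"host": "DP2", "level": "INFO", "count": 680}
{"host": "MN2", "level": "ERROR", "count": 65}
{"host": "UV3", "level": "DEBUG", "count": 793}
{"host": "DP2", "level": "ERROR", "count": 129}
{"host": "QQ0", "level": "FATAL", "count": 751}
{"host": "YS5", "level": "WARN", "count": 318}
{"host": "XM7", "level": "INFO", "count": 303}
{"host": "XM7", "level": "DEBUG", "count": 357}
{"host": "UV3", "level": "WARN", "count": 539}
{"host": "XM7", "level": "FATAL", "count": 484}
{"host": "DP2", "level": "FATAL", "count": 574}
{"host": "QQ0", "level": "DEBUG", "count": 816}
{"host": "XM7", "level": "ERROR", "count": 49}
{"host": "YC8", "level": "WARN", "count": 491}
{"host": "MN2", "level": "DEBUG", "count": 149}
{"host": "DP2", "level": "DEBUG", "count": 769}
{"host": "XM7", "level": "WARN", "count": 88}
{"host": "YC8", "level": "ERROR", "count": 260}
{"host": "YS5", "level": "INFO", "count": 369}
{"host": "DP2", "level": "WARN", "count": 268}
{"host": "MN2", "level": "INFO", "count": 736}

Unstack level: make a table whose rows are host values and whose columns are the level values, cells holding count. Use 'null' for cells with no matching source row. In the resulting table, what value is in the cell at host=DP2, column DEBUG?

The long row with host=DP2, level=DEBUG has count=769.

769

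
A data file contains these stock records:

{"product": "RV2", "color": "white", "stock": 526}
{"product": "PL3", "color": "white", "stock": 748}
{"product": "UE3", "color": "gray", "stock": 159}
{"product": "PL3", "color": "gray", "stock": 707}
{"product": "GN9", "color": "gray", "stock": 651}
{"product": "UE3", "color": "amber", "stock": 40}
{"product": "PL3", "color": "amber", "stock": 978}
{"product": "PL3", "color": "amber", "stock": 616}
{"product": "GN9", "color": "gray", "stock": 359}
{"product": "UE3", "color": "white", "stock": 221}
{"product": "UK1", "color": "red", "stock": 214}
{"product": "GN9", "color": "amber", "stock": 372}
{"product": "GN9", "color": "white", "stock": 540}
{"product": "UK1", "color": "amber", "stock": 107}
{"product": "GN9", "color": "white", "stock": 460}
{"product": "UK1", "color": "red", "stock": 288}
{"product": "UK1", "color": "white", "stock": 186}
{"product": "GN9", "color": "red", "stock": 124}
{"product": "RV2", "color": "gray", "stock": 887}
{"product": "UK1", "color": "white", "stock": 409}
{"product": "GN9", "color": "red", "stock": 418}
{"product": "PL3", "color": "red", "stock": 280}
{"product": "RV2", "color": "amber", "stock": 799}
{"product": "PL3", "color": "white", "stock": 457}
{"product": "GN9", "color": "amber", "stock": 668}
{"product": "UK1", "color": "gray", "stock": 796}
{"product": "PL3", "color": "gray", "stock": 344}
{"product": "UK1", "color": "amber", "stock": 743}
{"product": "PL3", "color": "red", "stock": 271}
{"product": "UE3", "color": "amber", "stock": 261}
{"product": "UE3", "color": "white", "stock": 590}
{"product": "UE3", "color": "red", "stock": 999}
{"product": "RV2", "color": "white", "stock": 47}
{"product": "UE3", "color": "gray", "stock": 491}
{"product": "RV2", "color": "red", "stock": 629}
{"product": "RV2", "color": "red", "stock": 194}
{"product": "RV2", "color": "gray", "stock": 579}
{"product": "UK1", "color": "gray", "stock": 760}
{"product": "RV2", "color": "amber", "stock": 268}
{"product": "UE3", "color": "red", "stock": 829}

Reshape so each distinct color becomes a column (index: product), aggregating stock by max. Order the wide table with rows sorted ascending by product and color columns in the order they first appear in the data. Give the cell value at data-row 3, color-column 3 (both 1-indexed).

799

With rows sorted ascending by product, row 3 is product=RV2. color columns in first-appearance order: white, gray, amber, red; column 3 is amber.
Long rows with product=RV2, color=amber: max(799, 268) = 799.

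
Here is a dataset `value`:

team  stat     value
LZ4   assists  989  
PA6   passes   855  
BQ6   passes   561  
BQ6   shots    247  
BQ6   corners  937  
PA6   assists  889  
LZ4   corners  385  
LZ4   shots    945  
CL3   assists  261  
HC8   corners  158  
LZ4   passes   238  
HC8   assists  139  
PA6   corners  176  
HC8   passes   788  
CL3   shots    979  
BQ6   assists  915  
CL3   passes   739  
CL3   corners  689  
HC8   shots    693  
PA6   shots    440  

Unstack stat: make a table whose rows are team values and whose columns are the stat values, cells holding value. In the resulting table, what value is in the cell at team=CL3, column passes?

Wide layout: rows indexed by team, columns are the 4 distinct stat values (assists, passes, shots, corners).
Cell (team=CL3, stat=passes) draws from the long row where team=CL3 and stat=passes, which has value=739.

739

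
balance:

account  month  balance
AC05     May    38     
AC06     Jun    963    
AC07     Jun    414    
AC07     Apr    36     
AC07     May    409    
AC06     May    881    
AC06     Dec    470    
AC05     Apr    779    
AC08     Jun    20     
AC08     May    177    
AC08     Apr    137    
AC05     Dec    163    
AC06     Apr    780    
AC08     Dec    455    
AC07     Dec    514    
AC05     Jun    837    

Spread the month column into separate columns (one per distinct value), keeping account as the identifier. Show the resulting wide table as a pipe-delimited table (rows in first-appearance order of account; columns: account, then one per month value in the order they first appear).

Columns: account plus the 4 distinct month values (May, Jun, Apr, Dec).
For example, row AC05 column May takes balance=38 from the long row (AC05, May).

| account | May | Jun | Apr | Dec |
| AC05 | 38 | 837 | 779 | 163 |
| AC06 | 881 | 963 | 780 | 470 |
| AC07 | 409 | 414 | 36 | 514 |
| AC08 | 177 | 20 | 137 | 455 |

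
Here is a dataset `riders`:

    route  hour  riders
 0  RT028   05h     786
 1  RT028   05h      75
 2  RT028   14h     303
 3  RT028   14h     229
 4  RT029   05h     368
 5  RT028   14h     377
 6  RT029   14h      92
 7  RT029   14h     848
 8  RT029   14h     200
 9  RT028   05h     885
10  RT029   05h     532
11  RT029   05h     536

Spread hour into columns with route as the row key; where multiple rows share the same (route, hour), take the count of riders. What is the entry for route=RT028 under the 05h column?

Rows with route=RT028 and hour=05h: riders values are 786, 75, 885.
3 rows match — count = 3.

3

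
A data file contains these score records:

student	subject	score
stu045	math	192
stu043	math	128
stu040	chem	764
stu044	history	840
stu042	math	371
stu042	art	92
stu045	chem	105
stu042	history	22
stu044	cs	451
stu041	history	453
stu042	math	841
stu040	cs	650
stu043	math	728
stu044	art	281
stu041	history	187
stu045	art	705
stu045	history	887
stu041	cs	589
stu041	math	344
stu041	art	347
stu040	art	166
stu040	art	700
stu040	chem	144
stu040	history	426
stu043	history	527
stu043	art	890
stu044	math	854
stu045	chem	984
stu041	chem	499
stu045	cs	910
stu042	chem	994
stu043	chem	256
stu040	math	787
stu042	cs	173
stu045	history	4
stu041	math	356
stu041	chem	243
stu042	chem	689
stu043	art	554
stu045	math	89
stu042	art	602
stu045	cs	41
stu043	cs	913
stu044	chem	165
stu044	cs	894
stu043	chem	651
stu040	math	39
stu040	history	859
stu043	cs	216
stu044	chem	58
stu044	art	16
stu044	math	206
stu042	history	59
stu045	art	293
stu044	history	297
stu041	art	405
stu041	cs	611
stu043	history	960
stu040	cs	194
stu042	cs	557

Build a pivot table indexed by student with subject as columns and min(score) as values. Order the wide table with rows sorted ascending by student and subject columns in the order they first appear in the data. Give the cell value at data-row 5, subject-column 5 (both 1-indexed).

With rows sorted ascending by student, row 5 is student=stu044. subject columns in first-appearance order: math, chem, history, art, cs; column 5 is cs.
Long rows with student=stu044, subject=cs: min(451, 894) = 451.

451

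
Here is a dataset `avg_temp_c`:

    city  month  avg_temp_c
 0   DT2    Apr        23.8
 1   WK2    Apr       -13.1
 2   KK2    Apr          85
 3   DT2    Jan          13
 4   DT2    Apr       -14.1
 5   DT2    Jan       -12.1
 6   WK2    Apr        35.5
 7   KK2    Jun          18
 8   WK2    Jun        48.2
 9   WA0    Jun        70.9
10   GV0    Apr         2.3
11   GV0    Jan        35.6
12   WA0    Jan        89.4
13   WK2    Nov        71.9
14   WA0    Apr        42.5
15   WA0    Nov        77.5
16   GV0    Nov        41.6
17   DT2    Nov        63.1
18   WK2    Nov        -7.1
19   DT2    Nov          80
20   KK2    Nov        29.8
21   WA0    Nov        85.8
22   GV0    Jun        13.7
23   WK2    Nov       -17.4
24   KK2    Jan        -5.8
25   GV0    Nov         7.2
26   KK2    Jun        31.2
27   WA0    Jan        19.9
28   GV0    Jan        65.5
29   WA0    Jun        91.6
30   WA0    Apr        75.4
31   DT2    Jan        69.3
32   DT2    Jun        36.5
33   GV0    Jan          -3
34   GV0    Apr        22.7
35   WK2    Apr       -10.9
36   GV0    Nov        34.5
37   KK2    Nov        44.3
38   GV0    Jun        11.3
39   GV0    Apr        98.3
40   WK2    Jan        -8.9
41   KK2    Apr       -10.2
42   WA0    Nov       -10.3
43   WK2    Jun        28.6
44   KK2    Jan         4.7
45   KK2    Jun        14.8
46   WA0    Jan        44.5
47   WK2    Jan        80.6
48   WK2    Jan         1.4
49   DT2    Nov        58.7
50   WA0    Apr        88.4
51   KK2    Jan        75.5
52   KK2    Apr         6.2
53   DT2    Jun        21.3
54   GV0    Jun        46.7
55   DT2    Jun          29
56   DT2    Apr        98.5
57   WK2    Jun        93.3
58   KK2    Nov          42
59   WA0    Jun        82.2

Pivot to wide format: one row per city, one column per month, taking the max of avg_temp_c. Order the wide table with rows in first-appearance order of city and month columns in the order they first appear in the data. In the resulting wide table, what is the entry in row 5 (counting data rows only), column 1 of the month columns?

With rows in first-appearance order of city, row 5 is city=GV0. month columns in first-appearance order: Apr, Jan, Jun, Nov; column 1 is Apr.
Long rows with city=GV0, month=Apr: max(2.3, 22.7, 98.3) = 98.3.

98.3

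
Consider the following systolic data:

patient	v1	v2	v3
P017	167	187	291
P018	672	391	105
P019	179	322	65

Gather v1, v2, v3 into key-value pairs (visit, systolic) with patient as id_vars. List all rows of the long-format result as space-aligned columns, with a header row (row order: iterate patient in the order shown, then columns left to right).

Each (patient, column) pair becomes one row: 3 × 3 = 9 rows.
For example, (P017, v1) → systolic=167.

patient  visit  systolic
P017     v1     167     
P017     v2     187     
P017     v3     291     
P018     v1     672     
P018     v2     391     
P018     v3     105     
P019     v1     179     
P019     v2     322     
P019     v3     65      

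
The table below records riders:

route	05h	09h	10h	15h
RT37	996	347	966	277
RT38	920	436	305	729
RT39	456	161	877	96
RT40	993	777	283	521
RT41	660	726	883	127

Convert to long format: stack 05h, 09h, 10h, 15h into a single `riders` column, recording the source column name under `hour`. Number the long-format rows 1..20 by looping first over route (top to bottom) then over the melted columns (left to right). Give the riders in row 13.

20 rows total (5 × 4). Row 13: index ⌊(13-1)/4⌋ = 3 into route → RT40; (13-1) mod 4 = 0 into the melted columns → 05h.
So row 13 is (RT40, 05h, 993); riders = 993.

993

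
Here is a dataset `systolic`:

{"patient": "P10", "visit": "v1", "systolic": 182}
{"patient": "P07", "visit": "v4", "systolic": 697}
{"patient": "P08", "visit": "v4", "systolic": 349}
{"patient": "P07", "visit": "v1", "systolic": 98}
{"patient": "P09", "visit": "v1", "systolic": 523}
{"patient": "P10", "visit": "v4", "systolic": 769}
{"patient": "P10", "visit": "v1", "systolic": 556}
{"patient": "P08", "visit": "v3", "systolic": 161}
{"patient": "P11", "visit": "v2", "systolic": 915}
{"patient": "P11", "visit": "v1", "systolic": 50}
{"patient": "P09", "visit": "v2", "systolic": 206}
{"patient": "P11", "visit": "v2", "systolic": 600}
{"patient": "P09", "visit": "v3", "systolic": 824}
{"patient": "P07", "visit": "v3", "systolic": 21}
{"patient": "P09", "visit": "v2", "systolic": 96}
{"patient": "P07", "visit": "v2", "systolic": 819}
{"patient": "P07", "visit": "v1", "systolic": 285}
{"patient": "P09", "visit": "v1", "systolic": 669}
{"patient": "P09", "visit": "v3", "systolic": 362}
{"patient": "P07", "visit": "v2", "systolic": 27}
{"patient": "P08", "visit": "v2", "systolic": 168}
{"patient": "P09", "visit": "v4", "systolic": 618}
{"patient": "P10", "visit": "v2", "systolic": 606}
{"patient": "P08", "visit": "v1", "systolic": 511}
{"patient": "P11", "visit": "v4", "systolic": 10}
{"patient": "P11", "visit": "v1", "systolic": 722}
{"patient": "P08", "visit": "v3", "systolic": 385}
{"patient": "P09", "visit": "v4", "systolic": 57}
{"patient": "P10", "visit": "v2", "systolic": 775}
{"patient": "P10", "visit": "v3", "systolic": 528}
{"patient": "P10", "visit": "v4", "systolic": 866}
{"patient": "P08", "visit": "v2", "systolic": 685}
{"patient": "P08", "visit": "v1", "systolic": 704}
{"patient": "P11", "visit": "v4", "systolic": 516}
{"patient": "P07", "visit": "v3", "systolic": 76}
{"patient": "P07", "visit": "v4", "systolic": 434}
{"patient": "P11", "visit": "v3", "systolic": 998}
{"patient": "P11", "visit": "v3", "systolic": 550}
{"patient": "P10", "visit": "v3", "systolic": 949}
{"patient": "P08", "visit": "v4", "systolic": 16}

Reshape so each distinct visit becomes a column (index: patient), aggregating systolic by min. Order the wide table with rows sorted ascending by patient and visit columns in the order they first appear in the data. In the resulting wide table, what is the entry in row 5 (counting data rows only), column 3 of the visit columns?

With rows sorted ascending by patient, row 5 is patient=P11. visit columns in first-appearance order: v1, v4, v3, v2; column 3 is v3.
Long rows with patient=P11, visit=v3: min(998, 550) = 550.

550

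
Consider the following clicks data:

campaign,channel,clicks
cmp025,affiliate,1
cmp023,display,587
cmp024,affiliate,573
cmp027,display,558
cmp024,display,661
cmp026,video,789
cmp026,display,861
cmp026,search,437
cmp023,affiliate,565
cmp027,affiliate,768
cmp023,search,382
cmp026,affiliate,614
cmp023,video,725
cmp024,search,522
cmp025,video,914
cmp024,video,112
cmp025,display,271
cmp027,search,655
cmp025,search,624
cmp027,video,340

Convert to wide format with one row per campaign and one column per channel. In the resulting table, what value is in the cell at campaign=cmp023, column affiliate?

Wide layout: rows indexed by campaign, columns are the 4 distinct channel values (affiliate, display, video, search).
Cell (campaign=cmp023, channel=affiliate) draws from the long row where campaign=cmp023 and channel=affiliate, which has clicks=565.

565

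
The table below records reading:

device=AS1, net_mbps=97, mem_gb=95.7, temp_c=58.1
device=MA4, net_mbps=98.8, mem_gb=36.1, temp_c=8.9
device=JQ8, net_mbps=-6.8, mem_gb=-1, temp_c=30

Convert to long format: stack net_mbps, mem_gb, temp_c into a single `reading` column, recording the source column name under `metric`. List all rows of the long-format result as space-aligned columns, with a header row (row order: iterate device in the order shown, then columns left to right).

Each (device, column) pair becomes one row: 3 × 3 = 9 rows.
For example, (AS1, net_mbps) → reading=97.

device  metric    reading
AS1     net_mbps  97     
AS1     mem_gb    95.7   
AS1     temp_c    58.1   
MA4     net_mbps  98.8   
MA4     mem_gb    36.1   
MA4     temp_c    8.9    
JQ8     net_mbps  -6.8   
JQ8     mem_gb    -1     
JQ8     temp_c    30     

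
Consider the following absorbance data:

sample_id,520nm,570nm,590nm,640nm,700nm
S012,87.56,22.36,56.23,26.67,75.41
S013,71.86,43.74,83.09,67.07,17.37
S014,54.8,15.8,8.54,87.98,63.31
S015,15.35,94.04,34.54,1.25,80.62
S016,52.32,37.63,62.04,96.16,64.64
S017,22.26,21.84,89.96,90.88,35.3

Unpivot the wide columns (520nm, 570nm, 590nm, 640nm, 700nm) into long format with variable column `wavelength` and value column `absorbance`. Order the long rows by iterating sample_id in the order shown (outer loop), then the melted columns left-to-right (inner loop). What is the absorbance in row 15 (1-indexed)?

30 rows total (6 × 5). Row 15: index ⌊(15-1)/5⌋ = 2 into sample_id → S014; (15-1) mod 5 = 4 into the melted columns → 700nm.
So row 15 is (S014, 700nm, 63.31); absorbance = 63.31.

63.31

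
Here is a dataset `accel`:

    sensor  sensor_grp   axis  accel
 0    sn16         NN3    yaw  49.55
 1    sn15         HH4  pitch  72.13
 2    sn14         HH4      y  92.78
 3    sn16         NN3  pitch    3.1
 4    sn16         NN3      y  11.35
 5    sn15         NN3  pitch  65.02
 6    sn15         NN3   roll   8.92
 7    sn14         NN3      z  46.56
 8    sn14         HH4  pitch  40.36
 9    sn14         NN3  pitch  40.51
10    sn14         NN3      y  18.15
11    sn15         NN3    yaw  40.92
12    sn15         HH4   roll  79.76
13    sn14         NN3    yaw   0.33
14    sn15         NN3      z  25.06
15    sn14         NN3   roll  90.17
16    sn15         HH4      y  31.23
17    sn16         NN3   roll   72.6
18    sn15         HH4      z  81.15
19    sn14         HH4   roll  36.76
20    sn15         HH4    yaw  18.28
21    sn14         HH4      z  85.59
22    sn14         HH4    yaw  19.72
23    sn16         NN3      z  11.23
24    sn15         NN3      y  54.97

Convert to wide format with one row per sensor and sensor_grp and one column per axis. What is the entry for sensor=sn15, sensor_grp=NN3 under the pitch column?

Wide layout: rows indexed by sensor and sensor_grp, columns are the 5 distinct axis values (yaw, pitch, y, roll, z).
Cell (sensor=sn15, sensor_grp=NN3, axis=pitch) draws from the long row where sensor=sn15, sensor_grp=NN3 and axis=pitch, which has accel=65.02.

65.02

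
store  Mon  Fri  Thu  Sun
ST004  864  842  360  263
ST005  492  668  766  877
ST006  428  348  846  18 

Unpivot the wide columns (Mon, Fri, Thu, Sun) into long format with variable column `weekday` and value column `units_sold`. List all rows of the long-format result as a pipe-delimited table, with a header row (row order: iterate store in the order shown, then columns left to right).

| store | weekday | units_sold |
| ST004 | Mon | 864 |
| ST004 | Fri | 842 |
| ST004 | Thu | 360 |
| ST004 | Sun | 263 |
| ST005 | Mon | 492 |
| ST005 | Fri | 668 |
| ST005 | Thu | 766 |
| ST005 | Sun | 877 |
| ST006 | Mon | 428 |
| ST006 | Fri | 348 |
| ST006 | Thu | 846 |
| ST006 | Sun | 18 |

Each (store, column) pair becomes one row: 3 × 4 = 12 rows.
For example, (ST004, Mon) → units_sold=864.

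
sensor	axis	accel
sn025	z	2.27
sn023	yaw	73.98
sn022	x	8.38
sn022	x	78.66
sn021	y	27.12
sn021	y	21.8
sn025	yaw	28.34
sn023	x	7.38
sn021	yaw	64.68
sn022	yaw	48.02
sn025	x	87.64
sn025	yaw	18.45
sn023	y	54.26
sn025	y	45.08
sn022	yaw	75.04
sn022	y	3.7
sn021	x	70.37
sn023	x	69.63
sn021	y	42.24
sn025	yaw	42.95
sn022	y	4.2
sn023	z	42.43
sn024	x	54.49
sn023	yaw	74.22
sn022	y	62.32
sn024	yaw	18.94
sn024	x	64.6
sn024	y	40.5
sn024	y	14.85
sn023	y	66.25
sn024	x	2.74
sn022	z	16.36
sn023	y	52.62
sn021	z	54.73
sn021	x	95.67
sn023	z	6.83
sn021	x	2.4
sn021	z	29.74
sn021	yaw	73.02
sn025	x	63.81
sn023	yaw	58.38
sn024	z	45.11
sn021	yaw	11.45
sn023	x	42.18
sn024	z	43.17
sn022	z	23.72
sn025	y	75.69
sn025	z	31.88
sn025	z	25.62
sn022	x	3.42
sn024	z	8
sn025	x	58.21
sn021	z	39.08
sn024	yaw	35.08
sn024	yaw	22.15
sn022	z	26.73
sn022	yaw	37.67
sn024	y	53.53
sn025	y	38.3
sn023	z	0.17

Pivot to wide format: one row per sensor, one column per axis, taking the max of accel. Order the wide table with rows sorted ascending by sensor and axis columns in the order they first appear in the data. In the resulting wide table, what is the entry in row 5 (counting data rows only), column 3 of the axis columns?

With rows sorted ascending by sensor, row 5 is sensor=sn025. axis columns in first-appearance order: z, yaw, x, y; column 3 is x.
Long rows with sensor=sn025, axis=x: max(87.64, 63.81, 58.21) = 87.64.

87.64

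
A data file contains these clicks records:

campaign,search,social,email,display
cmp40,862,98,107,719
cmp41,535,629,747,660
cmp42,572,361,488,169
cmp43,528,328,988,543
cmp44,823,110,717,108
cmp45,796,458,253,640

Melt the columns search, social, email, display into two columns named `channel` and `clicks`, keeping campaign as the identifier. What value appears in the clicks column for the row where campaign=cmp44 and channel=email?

717

Unpivoting turns each (campaign, wide-column) pair into one long row.
The wide cell at row cmp44, column email holds 717, so the long row (cmp44, email) has clicks=717.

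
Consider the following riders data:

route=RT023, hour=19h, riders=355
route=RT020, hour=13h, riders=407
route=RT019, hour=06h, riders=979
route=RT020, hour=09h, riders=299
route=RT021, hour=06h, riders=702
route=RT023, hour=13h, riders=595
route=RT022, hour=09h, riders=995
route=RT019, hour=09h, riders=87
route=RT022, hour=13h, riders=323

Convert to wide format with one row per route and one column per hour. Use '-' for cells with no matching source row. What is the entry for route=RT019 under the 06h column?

The long row with route=RT019, hour=06h has riders=979.

979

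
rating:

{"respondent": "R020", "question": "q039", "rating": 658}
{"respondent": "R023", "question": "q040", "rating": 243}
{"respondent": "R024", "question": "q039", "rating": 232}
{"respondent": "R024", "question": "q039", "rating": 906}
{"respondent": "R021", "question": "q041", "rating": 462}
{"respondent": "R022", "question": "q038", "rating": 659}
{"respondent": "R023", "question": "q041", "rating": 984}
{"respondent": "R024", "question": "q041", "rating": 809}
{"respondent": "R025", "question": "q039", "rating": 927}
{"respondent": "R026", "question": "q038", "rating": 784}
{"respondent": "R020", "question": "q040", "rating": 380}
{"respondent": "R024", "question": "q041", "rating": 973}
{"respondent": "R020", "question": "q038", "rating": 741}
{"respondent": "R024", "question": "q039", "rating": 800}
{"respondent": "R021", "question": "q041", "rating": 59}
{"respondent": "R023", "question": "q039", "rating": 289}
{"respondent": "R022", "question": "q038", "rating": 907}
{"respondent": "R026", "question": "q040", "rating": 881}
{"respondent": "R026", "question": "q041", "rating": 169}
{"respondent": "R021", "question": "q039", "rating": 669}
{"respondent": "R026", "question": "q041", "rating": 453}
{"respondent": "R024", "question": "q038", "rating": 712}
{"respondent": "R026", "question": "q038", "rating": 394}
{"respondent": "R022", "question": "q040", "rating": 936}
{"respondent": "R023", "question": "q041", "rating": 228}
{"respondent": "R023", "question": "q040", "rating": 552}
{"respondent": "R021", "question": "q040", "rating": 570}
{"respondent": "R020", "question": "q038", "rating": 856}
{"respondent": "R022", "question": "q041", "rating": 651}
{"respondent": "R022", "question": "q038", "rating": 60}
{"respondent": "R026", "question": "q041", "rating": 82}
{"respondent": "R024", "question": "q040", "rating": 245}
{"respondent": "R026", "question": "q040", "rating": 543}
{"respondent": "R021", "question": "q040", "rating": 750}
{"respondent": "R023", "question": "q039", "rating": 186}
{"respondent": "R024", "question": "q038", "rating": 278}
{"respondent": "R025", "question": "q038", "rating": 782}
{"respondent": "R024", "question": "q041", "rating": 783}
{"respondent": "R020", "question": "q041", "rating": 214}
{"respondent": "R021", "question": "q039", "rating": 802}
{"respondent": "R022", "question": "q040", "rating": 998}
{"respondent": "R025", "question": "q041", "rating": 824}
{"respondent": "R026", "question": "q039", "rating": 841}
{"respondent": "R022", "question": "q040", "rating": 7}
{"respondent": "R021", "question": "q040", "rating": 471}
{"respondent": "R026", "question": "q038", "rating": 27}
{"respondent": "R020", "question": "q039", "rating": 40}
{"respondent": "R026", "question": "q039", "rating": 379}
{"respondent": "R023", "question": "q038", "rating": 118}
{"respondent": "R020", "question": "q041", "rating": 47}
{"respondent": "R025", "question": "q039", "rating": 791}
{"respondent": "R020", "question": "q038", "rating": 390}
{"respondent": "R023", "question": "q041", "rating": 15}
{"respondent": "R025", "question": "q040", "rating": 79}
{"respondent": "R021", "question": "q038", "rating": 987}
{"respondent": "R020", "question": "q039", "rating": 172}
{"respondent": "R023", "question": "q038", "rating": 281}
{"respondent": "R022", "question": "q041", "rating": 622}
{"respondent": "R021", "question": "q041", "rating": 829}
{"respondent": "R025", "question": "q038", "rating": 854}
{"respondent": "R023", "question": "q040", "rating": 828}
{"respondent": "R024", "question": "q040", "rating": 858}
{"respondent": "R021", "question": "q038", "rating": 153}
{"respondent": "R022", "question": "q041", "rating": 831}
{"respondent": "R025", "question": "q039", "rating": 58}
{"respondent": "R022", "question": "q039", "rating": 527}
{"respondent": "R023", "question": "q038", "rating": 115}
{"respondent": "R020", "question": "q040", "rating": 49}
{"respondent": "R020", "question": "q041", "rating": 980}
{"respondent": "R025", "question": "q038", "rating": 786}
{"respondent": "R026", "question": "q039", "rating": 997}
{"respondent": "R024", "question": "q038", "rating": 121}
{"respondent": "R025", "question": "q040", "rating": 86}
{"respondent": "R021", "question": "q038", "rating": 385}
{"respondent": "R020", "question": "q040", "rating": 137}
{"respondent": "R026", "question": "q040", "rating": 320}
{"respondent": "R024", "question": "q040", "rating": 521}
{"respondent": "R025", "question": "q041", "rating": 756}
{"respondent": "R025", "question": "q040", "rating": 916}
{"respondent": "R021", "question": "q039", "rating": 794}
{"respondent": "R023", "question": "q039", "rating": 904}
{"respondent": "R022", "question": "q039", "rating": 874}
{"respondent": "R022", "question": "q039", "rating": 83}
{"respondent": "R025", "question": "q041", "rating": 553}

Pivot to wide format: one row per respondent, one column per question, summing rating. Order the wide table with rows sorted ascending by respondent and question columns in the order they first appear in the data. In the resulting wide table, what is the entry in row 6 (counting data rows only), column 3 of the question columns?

With rows sorted ascending by respondent, row 6 is respondent=R025. question columns in first-appearance order: q039, q040, q041, q038; column 3 is q041.
Long rows with respondent=R025, question=q041: 824 + 756 + 553 = 2133.

2133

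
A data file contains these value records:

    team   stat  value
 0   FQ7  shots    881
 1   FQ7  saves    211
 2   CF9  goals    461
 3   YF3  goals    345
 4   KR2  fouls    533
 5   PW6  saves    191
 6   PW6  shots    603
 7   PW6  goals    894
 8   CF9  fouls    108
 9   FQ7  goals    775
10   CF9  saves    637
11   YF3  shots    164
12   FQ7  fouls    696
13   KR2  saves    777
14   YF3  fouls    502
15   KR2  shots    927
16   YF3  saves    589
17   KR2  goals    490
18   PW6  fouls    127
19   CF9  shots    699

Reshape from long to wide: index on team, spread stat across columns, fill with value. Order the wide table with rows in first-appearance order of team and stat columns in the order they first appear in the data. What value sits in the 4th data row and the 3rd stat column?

490

With rows in first-appearance order of team, row 4 is team=KR2. stat columns in first-appearance order: shots, saves, goals, fouls; column 3 is goals.
Long rows with team=KR2, stat=goals: value = 490.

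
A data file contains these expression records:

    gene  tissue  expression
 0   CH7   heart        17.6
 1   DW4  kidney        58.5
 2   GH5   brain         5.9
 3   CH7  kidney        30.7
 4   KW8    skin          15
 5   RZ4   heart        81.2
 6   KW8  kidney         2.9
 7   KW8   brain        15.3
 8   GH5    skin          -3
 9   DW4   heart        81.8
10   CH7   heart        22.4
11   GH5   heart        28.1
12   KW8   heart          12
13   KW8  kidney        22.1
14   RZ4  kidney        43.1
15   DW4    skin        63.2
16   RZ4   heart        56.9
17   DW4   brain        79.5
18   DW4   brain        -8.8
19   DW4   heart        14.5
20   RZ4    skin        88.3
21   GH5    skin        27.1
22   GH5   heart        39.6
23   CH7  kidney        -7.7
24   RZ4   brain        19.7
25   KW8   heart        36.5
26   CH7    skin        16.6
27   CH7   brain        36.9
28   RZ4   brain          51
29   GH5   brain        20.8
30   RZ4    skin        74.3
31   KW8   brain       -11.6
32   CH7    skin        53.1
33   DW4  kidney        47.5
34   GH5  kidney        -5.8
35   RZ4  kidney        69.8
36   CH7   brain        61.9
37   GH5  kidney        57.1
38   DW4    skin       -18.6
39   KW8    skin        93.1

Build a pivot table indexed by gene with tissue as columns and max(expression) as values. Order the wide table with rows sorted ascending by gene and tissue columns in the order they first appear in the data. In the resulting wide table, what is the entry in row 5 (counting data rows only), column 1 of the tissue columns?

With rows sorted ascending by gene, row 5 is gene=RZ4. tissue columns in first-appearance order: heart, kidney, brain, skin; column 1 is heart.
Long rows with gene=RZ4, tissue=heart: max(81.2, 56.9) = 81.2.

81.2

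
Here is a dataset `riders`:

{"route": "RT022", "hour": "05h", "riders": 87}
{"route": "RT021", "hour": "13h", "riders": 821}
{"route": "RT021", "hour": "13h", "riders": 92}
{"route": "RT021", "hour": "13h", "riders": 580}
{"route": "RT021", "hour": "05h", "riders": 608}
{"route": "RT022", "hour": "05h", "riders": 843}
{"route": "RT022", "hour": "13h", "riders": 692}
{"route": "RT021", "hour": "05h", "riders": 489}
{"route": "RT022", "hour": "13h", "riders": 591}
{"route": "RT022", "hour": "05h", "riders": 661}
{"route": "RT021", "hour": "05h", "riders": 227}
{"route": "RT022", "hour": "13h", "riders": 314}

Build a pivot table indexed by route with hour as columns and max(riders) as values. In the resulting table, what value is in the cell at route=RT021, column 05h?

Rows with route=RT021 and hour=05h: riders values are 608, 489, 227.
max(608, 489, 227) = 608.

608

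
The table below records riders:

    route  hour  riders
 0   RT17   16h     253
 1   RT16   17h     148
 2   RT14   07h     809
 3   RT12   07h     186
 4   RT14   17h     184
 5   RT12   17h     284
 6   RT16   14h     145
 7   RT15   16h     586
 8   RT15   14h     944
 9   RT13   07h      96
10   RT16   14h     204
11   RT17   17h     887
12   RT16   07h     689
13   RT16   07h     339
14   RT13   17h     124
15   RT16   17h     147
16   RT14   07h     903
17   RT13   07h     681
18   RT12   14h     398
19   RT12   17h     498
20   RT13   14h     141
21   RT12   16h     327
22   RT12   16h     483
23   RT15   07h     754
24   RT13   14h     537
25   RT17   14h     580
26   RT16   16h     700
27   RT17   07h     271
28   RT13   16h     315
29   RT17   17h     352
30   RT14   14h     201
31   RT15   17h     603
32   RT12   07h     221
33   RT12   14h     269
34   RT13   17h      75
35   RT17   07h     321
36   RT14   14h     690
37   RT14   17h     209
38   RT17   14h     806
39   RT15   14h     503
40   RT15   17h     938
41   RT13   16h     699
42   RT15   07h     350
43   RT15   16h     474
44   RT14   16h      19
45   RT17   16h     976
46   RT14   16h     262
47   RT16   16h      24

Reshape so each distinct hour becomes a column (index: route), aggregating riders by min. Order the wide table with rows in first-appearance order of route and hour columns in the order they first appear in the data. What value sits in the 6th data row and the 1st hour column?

315

With rows in first-appearance order of route, row 6 is route=RT13. hour columns in first-appearance order: 16h, 17h, 07h, 14h; column 1 is 16h.
Long rows with route=RT13, hour=16h: min(315, 699) = 315.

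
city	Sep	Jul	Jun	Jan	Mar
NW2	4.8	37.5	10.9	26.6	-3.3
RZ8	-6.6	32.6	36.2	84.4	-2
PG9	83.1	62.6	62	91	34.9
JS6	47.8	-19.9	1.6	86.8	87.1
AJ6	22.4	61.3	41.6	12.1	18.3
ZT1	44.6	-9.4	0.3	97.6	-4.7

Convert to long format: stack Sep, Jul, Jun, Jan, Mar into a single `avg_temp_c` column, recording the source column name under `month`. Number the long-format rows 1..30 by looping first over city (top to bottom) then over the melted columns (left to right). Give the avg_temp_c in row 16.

47.8

30 rows total (6 × 5). Row 16: index ⌊(16-1)/5⌋ = 3 into city → JS6; (16-1) mod 5 = 0 into the melted columns → Sep.
So row 16 is (JS6, Sep, 47.8); avg_temp_c = 47.8.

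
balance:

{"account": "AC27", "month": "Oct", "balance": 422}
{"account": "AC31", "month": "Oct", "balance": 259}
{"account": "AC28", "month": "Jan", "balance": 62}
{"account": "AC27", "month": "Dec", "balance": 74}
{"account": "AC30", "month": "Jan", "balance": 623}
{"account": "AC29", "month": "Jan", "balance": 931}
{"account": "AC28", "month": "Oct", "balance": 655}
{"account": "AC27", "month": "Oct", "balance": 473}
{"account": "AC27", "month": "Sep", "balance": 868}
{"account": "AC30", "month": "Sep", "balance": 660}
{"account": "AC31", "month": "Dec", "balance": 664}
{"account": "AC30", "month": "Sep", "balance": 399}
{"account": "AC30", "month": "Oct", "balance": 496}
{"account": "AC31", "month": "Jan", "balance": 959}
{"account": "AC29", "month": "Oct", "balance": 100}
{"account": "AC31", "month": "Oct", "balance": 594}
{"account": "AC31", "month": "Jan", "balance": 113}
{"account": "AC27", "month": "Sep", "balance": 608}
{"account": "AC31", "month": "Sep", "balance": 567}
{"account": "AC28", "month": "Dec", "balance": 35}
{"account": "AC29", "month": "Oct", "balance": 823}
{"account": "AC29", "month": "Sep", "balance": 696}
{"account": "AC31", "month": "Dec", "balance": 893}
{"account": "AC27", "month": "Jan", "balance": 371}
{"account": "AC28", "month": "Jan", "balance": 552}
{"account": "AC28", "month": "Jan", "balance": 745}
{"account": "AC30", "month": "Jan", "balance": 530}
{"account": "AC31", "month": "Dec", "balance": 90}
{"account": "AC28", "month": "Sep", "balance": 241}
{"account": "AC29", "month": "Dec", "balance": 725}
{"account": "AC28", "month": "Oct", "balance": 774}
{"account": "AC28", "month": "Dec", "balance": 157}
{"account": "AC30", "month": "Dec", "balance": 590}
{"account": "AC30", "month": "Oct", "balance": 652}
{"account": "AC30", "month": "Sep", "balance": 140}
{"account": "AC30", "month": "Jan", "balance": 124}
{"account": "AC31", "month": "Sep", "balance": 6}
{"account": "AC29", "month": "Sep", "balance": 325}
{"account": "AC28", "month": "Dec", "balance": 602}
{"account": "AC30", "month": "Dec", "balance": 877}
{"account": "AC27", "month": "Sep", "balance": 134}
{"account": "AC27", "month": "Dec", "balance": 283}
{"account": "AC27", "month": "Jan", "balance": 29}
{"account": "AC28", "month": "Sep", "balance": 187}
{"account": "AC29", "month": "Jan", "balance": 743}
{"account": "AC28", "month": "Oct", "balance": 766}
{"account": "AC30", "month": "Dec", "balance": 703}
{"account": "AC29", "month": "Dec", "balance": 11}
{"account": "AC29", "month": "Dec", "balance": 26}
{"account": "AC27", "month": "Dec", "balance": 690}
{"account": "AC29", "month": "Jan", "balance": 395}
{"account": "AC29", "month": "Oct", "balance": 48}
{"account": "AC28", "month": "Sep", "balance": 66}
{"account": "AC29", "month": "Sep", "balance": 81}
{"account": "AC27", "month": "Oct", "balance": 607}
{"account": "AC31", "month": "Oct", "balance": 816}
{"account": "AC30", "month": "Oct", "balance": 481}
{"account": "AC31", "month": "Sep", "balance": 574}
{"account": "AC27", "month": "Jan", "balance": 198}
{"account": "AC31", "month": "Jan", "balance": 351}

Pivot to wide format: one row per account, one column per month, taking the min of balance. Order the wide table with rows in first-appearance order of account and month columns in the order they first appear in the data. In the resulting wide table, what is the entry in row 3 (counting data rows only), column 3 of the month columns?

With rows in first-appearance order of account, row 3 is account=AC28. month columns in first-appearance order: Oct, Jan, Dec, Sep; column 3 is Dec.
Long rows with account=AC28, month=Dec: min(35, 157, 602) = 35.

35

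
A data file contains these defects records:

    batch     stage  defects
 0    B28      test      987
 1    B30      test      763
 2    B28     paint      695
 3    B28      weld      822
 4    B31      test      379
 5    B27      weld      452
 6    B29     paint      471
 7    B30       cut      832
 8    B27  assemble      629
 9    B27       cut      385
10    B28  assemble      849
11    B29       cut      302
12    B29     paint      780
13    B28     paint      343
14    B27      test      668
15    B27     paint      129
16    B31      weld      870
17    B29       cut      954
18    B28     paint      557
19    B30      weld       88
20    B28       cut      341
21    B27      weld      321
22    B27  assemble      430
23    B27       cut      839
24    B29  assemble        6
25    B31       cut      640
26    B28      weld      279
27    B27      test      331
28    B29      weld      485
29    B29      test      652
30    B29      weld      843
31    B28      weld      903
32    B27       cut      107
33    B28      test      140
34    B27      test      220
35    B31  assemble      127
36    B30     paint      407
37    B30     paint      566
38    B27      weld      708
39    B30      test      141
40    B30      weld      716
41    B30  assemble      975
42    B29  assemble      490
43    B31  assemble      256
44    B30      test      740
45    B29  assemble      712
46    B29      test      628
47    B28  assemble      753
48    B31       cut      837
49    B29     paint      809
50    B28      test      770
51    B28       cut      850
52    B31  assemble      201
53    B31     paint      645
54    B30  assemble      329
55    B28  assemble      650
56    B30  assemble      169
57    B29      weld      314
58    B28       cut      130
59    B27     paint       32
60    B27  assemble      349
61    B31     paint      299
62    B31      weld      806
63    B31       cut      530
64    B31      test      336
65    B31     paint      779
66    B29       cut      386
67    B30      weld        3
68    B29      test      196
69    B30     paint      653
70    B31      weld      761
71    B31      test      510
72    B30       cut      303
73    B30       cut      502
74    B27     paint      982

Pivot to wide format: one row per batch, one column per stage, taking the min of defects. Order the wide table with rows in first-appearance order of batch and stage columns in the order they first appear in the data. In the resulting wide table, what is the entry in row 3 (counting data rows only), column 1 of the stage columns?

336

With rows in first-appearance order of batch, row 3 is batch=B31. stage columns in first-appearance order: test, paint, weld, cut, assemble; column 1 is test.
Long rows with batch=B31, stage=test: min(379, 336, 510) = 336.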